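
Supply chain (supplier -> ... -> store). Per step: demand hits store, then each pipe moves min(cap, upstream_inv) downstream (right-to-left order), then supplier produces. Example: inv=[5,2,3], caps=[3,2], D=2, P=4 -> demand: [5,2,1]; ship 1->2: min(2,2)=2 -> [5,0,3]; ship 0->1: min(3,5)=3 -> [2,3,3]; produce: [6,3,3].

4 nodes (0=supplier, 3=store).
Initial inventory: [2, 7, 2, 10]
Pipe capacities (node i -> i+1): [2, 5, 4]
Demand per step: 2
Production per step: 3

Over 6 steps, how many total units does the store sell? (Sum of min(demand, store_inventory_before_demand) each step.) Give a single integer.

Answer: 12

Derivation:
Step 1: sold=2 (running total=2) -> [3 4 5 10]
Step 2: sold=2 (running total=4) -> [4 2 5 12]
Step 3: sold=2 (running total=6) -> [5 2 3 14]
Step 4: sold=2 (running total=8) -> [6 2 2 15]
Step 5: sold=2 (running total=10) -> [7 2 2 15]
Step 6: sold=2 (running total=12) -> [8 2 2 15]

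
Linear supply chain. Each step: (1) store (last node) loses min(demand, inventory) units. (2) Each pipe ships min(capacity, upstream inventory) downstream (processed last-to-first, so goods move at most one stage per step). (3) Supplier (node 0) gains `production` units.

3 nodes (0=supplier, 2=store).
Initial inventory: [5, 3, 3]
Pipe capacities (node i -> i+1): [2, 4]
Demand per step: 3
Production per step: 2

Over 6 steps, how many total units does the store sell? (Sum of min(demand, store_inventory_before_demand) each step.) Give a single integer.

Answer: 14

Derivation:
Step 1: sold=3 (running total=3) -> [5 2 3]
Step 2: sold=3 (running total=6) -> [5 2 2]
Step 3: sold=2 (running total=8) -> [5 2 2]
Step 4: sold=2 (running total=10) -> [5 2 2]
Step 5: sold=2 (running total=12) -> [5 2 2]
Step 6: sold=2 (running total=14) -> [5 2 2]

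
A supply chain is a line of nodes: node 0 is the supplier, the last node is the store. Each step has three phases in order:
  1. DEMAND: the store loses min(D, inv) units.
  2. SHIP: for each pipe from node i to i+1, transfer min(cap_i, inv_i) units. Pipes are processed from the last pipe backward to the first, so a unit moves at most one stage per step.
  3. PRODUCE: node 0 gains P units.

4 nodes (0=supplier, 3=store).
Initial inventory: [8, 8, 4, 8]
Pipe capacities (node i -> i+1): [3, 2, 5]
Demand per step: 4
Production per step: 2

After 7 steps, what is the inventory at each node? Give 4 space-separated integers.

Step 1: demand=4,sold=4 ship[2->3]=4 ship[1->2]=2 ship[0->1]=3 prod=2 -> inv=[7 9 2 8]
Step 2: demand=4,sold=4 ship[2->3]=2 ship[1->2]=2 ship[0->1]=3 prod=2 -> inv=[6 10 2 6]
Step 3: demand=4,sold=4 ship[2->3]=2 ship[1->2]=2 ship[0->1]=3 prod=2 -> inv=[5 11 2 4]
Step 4: demand=4,sold=4 ship[2->3]=2 ship[1->2]=2 ship[0->1]=3 prod=2 -> inv=[4 12 2 2]
Step 5: demand=4,sold=2 ship[2->3]=2 ship[1->2]=2 ship[0->1]=3 prod=2 -> inv=[3 13 2 2]
Step 6: demand=4,sold=2 ship[2->3]=2 ship[1->2]=2 ship[0->1]=3 prod=2 -> inv=[2 14 2 2]
Step 7: demand=4,sold=2 ship[2->3]=2 ship[1->2]=2 ship[0->1]=2 prod=2 -> inv=[2 14 2 2]

2 14 2 2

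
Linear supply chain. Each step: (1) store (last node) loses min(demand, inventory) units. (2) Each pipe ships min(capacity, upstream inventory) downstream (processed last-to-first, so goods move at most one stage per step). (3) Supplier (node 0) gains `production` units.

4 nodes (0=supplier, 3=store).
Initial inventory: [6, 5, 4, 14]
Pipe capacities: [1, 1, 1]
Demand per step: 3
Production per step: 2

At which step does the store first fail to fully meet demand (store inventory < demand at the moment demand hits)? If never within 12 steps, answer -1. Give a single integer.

Step 1: demand=3,sold=3 ship[2->3]=1 ship[1->2]=1 ship[0->1]=1 prod=2 -> [7 5 4 12]
Step 2: demand=3,sold=3 ship[2->3]=1 ship[1->2]=1 ship[0->1]=1 prod=2 -> [8 5 4 10]
Step 3: demand=3,sold=3 ship[2->3]=1 ship[1->2]=1 ship[0->1]=1 prod=2 -> [9 5 4 8]
Step 4: demand=3,sold=3 ship[2->3]=1 ship[1->2]=1 ship[0->1]=1 prod=2 -> [10 5 4 6]
Step 5: demand=3,sold=3 ship[2->3]=1 ship[1->2]=1 ship[0->1]=1 prod=2 -> [11 5 4 4]
Step 6: demand=3,sold=3 ship[2->3]=1 ship[1->2]=1 ship[0->1]=1 prod=2 -> [12 5 4 2]
Step 7: demand=3,sold=2 ship[2->3]=1 ship[1->2]=1 ship[0->1]=1 prod=2 -> [13 5 4 1]
Step 8: demand=3,sold=1 ship[2->3]=1 ship[1->2]=1 ship[0->1]=1 prod=2 -> [14 5 4 1]
Step 9: demand=3,sold=1 ship[2->3]=1 ship[1->2]=1 ship[0->1]=1 prod=2 -> [15 5 4 1]
Step 10: demand=3,sold=1 ship[2->3]=1 ship[1->2]=1 ship[0->1]=1 prod=2 -> [16 5 4 1]
Step 11: demand=3,sold=1 ship[2->3]=1 ship[1->2]=1 ship[0->1]=1 prod=2 -> [17 5 4 1]
Step 12: demand=3,sold=1 ship[2->3]=1 ship[1->2]=1 ship[0->1]=1 prod=2 -> [18 5 4 1]
First stockout at step 7

7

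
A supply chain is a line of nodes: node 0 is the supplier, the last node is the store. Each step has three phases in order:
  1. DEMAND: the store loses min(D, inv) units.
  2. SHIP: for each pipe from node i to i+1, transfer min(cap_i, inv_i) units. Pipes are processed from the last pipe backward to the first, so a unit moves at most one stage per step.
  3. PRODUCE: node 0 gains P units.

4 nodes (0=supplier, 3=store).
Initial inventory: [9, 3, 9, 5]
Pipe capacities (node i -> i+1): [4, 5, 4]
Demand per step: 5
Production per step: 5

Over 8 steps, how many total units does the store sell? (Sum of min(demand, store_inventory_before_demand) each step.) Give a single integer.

Answer: 33

Derivation:
Step 1: sold=5 (running total=5) -> [10 4 8 4]
Step 2: sold=4 (running total=9) -> [11 4 8 4]
Step 3: sold=4 (running total=13) -> [12 4 8 4]
Step 4: sold=4 (running total=17) -> [13 4 8 4]
Step 5: sold=4 (running total=21) -> [14 4 8 4]
Step 6: sold=4 (running total=25) -> [15 4 8 4]
Step 7: sold=4 (running total=29) -> [16 4 8 4]
Step 8: sold=4 (running total=33) -> [17 4 8 4]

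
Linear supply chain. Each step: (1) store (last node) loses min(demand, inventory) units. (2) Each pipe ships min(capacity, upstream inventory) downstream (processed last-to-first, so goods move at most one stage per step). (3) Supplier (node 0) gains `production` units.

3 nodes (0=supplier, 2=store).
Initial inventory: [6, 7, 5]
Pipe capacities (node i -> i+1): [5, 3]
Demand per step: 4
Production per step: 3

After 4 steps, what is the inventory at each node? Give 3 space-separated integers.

Step 1: demand=4,sold=4 ship[1->2]=3 ship[0->1]=5 prod=3 -> inv=[4 9 4]
Step 2: demand=4,sold=4 ship[1->2]=3 ship[0->1]=4 prod=3 -> inv=[3 10 3]
Step 3: demand=4,sold=3 ship[1->2]=3 ship[0->1]=3 prod=3 -> inv=[3 10 3]
Step 4: demand=4,sold=3 ship[1->2]=3 ship[0->1]=3 prod=3 -> inv=[3 10 3]

3 10 3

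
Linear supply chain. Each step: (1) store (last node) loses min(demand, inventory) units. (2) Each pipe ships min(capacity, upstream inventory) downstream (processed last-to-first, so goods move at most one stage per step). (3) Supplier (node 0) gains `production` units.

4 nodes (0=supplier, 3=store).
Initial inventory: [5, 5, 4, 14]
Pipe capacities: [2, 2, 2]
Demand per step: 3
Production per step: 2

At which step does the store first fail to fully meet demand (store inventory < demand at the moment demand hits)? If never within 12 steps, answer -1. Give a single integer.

Step 1: demand=3,sold=3 ship[2->3]=2 ship[1->2]=2 ship[0->1]=2 prod=2 -> [5 5 4 13]
Step 2: demand=3,sold=3 ship[2->3]=2 ship[1->2]=2 ship[0->1]=2 prod=2 -> [5 5 4 12]
Step 3: demand=3,sold=3 ship[2->3]=2 ship[1->2]=2 ship[0->1]=2 prod=2 -> [5 5 4 11]
Step 4: demand=3,sold=3 ship[2->3]=2 ship[1->2]=2 ship[0->1]=2 prod=2 -> [5 5 4 10]
Step 5: demand=3,sold=3 ship[2->3]=2 ship[1->2]=2 ship[0->1]=2 prod=2 -> [5 5 4 9]
Step 6: demand=3,sold=3 ship[2->3]=2 ship[1->2]=2 ship[0->1]=2 prod=2 -> [5 5 4 8]
Step 7: demand=3,sold=3 ship[2->3]=2 ship[1->2]=2 ship[0->1]=2 prod=2 -> [5 5 4 7]
Step 8: demand=3,sold=3 ship[2->3]=2 ship[1->2]=2 ship[0->1]=2 prod=2 -> [5 5 4 6]
Step 9: demand=3,sold=3 ship[2->3]=2 ship[1->2]=2 ship[0->1]=2 prod=2 -> [5 5 4 5]
Step 10: demand=3,sold=3 ship[2->3]=2 ship[1->2]=2 ship[0->1]=2 prod=2 -> [5 5 4 4]
Step 11: demand=3,sold=3 ship[2->3]=2 ship[1->2]=2 ship[0->1]=2 prod=2 -> [5 5 4 3]
Step 12: demand=3,sold=3 ship[2->3]=2 ship[1->2]=2 ship[0->1]=2 prod=2 -> [5 5 4 2]
No stockout in 12 steps

-1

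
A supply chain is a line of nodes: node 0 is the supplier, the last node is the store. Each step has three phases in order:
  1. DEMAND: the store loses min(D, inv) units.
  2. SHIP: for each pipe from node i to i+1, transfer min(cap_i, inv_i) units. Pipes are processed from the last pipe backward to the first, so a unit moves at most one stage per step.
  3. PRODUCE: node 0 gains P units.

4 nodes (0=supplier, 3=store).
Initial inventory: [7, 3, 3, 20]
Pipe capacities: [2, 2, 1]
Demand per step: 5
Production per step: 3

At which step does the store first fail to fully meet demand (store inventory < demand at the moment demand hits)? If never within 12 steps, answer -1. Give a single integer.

Step 1: demand=5,sold=5 ship[2->3]=1 ship[1->2]=2 ship[0->1]=2 prod=3 -> [8 3 4 16]
Step 2: demand=5,sold=5 ship[2->3]=1 ship[1->2]=2 ship[0->1]=2 prod=3 -> [9 3 5 12]
Step 3: demand=5,sold=5 ship[2->3]=1 ship[1->2]=2 ship[0->1]=2 prod=3 -> [10 3 6 8]
Step 4: demand=5,sold=5 ship[2->3]=1 ship[1->2]=2 ship[0->1]=2 prod=3 -> [11 3 7 4]
Step 5: demand=5,sold=4 ship[2->3]=1 ship[1->2]=2 ship[0->1]=2 prod=3 -> [12 3 8 1]
Step 6: demand=5,sold=1 ship[2->3]=1 ship[1->2]=2 ship[0->1]=2 prod=3 -> [13 3 9 1]
Step 7: demand=5,sold=1 ship[2->3]=1 ship[1->2]=2 ship[0->1]=2 prod=3 -> [14 3 10 1]
Step 8: demand=5,sold=1 ship[2->3]=1 ship[1->2]=2 ship[0->1]=2 prod=3 -> [15 3 11 1]
Step 9: demand=5,sold=1 ship[2->3]=1 ship[1->2]=2 ship[0->1]=2 prod=3 -> [16 3 12 1]
Step 10: demand=5,sold=1 ship[2->3]=1 ship[1->2]=2 ship[0->1]=2 prod=3 -> [17 3 13 1]
Step 11: demand=5,sold=1 ship[2->3]=1 ship[1->2]=2 ship[0->1]=2 prod=3 -> [18 3 14 1]
Step 12: demand=5,sold=1 ship[2->3]=1 ship[1->2]=2 ship[0->1]=2 prod=3 -> [19 3 15 1]
First stockout at step 5

5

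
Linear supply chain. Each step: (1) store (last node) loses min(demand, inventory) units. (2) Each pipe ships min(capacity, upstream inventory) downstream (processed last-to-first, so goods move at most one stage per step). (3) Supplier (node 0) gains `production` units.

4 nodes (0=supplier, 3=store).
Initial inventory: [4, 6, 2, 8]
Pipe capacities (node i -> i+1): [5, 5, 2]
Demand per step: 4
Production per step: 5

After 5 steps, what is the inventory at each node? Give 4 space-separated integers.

Step 1: demand=4,sold=4 ship[2->3]=2 ship[1->2]=5 ship[0->1]=4 prod=5 -> inv=[5 5 5 6]
Step 2: demand=4,sold=4 ship[2->3]=2 ship[1->2]=5 ship[0->1]=5 prod=5 -> inv=[5 5 8 4]
Step 3: demand=4,sold=4 ship[2->3]=2 ship[1->2]=5 ship[0->1]=5 prod=5 -> inv=[5 5 11 2]
Step 4: demand=4,sold=2 ship[2->3]=2 ship[1->2]=5 ship[0->1]=5 prod=5 -> inv=[5 5 14 2]
Step 5: demand=4,sold=2 ship[2->3]=2 ship[1->2]=5 ship[0->1]=5 prod=5 -> inv=[5 5 17 2]

5 5 17 2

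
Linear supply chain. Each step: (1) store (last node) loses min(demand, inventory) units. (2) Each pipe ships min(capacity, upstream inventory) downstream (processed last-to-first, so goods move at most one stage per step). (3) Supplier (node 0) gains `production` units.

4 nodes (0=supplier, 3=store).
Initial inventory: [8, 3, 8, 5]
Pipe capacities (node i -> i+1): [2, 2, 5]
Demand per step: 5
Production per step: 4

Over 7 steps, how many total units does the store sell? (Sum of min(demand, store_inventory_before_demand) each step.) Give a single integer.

Answer: 23

Derivation:
Step 1: sold=5 (running total=5) -> [10 3 5 5]
Step 2: sold=5 (running total=10) -> [12 3 2 5]
Step 3: sold=5 (running total=15) -> [14 3 2 2]
Step 4: sold=2 (running total=17) -> [16 3 2 2]
Step 5: sold=2 (running total=19) -> [18 3 2 2]
Step 6: sold=2 (running total=21) -> [20 3 2 2]
Step 7: sold=2 (running total=23) -> [22 3 2 2]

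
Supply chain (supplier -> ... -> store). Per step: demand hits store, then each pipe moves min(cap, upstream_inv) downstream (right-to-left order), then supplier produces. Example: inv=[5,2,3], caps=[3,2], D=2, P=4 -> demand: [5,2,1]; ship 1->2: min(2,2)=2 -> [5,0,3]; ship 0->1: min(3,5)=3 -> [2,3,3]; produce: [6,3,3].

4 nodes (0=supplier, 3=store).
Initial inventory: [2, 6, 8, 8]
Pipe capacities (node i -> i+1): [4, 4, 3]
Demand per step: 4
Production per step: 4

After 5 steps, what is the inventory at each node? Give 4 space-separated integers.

Step 1: demand=4,sold=4 ship[2->3]=3 ship[1->2]=4 ship[0->1]=2 prod=4 -> inv=[4 4 9 7]
Step 2: demand=4,sold=4 ship[2->3]=3 ship[1->2]=4 ship[0->1]=4 prod=4 -> inv=[4 4 10 6]
Step 3: demand=4,sold=4 ship[2->3]=3 ship[1->2]=4 ship[0->1]=4 prod=4 -> inv=[4 4 11 5]
Step 4: demand=4,sold=4 ship[2->3]=3 ship[1->2]=4 ship[0->1]=4 prod=4 -> inv=[4 4 12 4]
Step 5: demand=4,sold=4 ship[2->3]=3 ship[1->2]=4 ship[0->1]=4 prod=4 -> inv=[4 4 13 3]

4 4 13 3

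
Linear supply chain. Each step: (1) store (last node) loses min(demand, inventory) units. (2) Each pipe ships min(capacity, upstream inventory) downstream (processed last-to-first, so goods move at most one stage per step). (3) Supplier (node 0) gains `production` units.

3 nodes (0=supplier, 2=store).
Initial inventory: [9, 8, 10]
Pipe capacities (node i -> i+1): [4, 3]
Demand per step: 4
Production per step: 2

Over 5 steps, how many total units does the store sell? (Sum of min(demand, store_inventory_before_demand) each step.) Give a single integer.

Step 1: sold=4 (running total=4) -> [7 9 9]
Step 2: sold=4 (running total=8) -> [5 10 8]
Step 3: sold=4 (running total=12) -> [3 11 7]
Step 4: sold=4 (running total=16) -> [2 11 6]
Step 5: sold=4 (running total=20) -> [2 10 5]

Answer: 20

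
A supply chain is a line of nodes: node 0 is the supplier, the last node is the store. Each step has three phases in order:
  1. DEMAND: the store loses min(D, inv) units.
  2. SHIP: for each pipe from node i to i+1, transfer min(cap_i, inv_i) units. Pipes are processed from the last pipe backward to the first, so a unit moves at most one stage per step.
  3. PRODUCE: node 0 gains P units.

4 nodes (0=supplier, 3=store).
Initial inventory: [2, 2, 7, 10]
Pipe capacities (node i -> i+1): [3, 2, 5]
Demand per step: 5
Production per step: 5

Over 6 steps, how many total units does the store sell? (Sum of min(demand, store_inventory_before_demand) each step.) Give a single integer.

Step 1: sold=5 (running total=5) -> [5 2 4 10]
Step 2: sold=5 (running total=10) -> [7 3 2 9]
Step 3: sold=5 (running total=15) -> [9 4 2 6]
Step 4: sold=5 (running total=20) -> [11 5 2 3]
Step 5: sold=3 (running total=23) -> [13 6 2 2]
Step 6: sold=2 (running total=25) -> [15 7 2 2]

Answer: 25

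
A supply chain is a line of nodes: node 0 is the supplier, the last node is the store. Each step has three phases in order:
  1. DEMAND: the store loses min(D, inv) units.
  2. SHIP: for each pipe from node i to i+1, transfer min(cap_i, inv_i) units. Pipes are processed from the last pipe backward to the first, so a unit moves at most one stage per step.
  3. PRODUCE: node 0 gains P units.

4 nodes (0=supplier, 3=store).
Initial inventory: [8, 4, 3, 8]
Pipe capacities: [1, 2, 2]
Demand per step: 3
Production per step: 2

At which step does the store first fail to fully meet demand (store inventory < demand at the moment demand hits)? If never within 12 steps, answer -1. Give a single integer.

Step 1: demand=3,sold=3 ship[2->3]=2 ship[1->2]=2 ship[0->1]=1 prod=2 -> [9 3 3 7]
Step 2: demand=3,sold=3 ship[2->3]=2 ship[1->2]=2 ship[0->1]=1 prod=2 -> [10 2 3 6]
Step 3: demand=3,sold=3 ship[2->3]=2 ship[1->2]=2 ship[0->1]=1 prod=2 -> [11 1 3 5]
Step 4: demand=3,sold=3 ship[2->3]=2 ship[1->2]=1 ship[0->1]=1 prod=2 -> [12 1 2 4]
Step 5: demand=3,sold=3 ship[2->3]=2 ship[1->2]=1 ship[0->1]=1 prod=2 -> [13 1 1 3]
Step 6: demand=3,sold=3 ship[2->3]=1 ship[1->2]=1 ship[0->1]=1 prod=2 -> [14 1 1 1]
Step 7: demand=3,sold=1 ship[2->3]=1 ship[1->2]=1 ship[0->1]=1 prod=2 -> [15 1 1 1]
Step 8: demand=3,sold=1 ship[2->3]=1 ship[1->2]=1 ship[0->1]=1 prod=2 -> [16 1 1 1]
Step 9: demand=3,sold=1 ship[2->3]=1 ship[1->2]=1 ship[0->1]=1 prod=2 -> [17 1 1 1]
Step 10: demand=3,sold=1 ship[2->3]=1 ship[1->2]=1 ship[0->1]=1 prod=2 -> [18 1 1 1]
Step 11: demand=3,sold=1 ship[2->3]=1 ship[1->2]=1 ship[0->1]=1 prod=2 -> [19 1 1 1]
Step 12: demand=3,sold=1 ship[2->3]=1 ship[1->2]=1 ship[0->1]=1 prod=2 -> [20 1 1 1]
First stockout at step 7

7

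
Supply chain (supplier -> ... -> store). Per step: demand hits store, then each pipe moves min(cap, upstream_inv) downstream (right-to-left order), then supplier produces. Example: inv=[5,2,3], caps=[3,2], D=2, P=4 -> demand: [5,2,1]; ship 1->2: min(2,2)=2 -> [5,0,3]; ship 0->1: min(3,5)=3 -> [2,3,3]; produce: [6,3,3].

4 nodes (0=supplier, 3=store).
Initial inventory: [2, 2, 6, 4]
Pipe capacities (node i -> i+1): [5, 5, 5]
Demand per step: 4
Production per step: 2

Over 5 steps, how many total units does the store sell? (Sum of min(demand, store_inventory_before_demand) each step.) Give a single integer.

Step 1: sold=4 (running total=4) -> [2 2 3 5]
Step 2: sold=4 (running total=8) -> [2 2 2 4]
Step 3: sold=4 (running total=12) -> [2 2 2 2]
Step 4: sold=2 (running total=14) -> [2 2 2 2]
Step 5: sold=2 (running total=16) -> [2 2 2 2]

Answer: 16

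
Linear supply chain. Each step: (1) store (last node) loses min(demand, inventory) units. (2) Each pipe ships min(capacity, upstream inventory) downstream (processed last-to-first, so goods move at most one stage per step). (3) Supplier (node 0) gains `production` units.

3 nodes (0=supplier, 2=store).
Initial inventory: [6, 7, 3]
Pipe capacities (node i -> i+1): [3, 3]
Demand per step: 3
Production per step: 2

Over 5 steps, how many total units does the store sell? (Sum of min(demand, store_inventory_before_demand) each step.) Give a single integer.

Step 1: sold=3 (running total=3) -> [5 7 3]
Step 2: sold=3 (running total=6) -> [4 7 3]
Step 3: sold=3 (running total=9) -> [3 7 3]
Step 4: sold=3 (running total=12) -> [2 7 3]
Step 5: sold=3 (running total=15) -> [2 6 3]

Answer: 15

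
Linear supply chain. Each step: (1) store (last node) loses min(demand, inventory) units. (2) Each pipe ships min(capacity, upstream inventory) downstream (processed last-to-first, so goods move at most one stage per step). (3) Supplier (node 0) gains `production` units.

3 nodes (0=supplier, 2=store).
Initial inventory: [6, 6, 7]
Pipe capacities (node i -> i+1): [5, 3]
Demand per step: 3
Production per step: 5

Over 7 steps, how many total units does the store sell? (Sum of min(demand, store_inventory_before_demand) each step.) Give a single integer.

Answer: 21

Derivation:
Step 1: sold=3 (running total=3) -> [6 8 7]
Step 2: sold=3 (running total=6) -> [6 10 7]
Step 3: sold=3 (running total=9) -> [6 12 7]
Step 4: sold=3 (running total=12) -> [6 14 7]
Step 5: sold=3 (running total=15) -> [6 16 7]
Step 6: sold=3 (running total=18) -> [6 18 7]
Step 7: sold=3 (running total=21) -> [6 20 7]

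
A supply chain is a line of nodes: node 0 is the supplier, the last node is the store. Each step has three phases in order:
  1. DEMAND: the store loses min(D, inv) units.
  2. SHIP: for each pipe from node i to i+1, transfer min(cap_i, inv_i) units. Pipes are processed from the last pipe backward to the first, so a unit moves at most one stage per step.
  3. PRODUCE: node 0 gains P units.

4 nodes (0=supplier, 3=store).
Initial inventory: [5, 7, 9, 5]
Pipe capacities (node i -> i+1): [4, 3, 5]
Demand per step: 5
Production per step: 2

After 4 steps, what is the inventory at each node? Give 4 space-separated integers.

Step 1: demand=5,sold=5 ship[2->3]=5 ship[1->2]=3 ship[0->1]=4 prod=2 -> inv=[3 8 7 5]
Step 2: demand=5,sold=5 ship[2->3]=5 ship[1->2]=3 ship[0->1]=3 prod=2 -> inv=[2 8 5 5]
Step 3: demand=5,sold=5 ship[2->3]=5 ship[1->2]=3 ship[0->1]=2 prod=2 -> inv=[2 7 3 5]
Step 4: demand=5,sold=5 ship[2->3]=3 ship[1->2]=3 ship[0->1]=2 prod=2 -> inv=[2 6 3 3]

2 6 3 3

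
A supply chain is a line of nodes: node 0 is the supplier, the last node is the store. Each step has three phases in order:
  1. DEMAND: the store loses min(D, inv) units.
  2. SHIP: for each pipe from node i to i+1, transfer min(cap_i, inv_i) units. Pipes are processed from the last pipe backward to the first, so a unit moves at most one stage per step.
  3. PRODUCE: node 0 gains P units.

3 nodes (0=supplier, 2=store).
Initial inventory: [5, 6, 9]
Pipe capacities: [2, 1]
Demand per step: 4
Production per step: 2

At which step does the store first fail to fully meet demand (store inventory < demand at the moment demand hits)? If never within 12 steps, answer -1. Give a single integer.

Step 1: demand=4,sold=4 ship[1->2]=1 ship[0->1]=2 prod=2 -> [5 7 6]
Step 2: demand=4,sold=4 ship[1->2]=1 ship[0->1]=2 prod=2 -> [5 8 3]
Step 3: demand=4,sold=3 ship[1->2]=1 ship[0->1]=2 prod=2 -> [5 9 1]
Step 4: demand=4,sold=1 ship[1->2]=1 ship[0->1]=2 prod=2 -> [5 10 1]
Step 5: demand=4,sold=1 ship[1->2]=1 ship[0->1]=2 prod=2 -> [5 11 1]
Step 6: demand=4,sold=1 ship[1->2]=1 ship[0->1]=2 prod=2 -> [5 12 1]
Step 7: demand=4,sold=1 ship[1->2]=1 ship[0->1]=2 prod=2 -> [5 13 1]
Step 8: demand=4,sold=1 ship[1->2]=1 ship[0->1]=2 prod=2 -> [5 14 1]
Step 9: demand=4,sold=1 ship[1->2]=1 ship[0->1]=2 prod=2 -> [5 15 1]
Step 10: demand=4,sold=1 ship[1->2]=1 ship[0->1]=2 prod=2 -> [5 16 1]
Step 11: demand=4,sold=1 ship[1->2]=1 ship[0->1]=2 prod=2 -> [5 17 1]
Step 12: demand=4,sold=1 ship[1->2]=1 ship[0->1]=2 prod=2 -> [5 18 1]
First stockout at step 3

3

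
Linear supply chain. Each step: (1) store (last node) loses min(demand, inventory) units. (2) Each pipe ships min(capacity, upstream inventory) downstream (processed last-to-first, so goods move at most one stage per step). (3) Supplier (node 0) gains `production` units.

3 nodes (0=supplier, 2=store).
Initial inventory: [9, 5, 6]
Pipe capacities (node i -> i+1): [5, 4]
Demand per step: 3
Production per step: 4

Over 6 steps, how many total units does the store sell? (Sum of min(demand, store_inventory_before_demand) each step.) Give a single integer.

Step 1: sold=3 (running total=3) -> [8 6 7]
Step 2: sold=3 (running total=6) -> [7 7 8]
Step 3: sold=3 (running total=9) -> [6 8 9]
Step 4: sold=3 (running total=12) -> [5 9 10]
Step 5: sold=3 (running total=15) -> [4 10 11]
Step 6: sold=3 (running total=18) -> [4 10 12]

Answer: 18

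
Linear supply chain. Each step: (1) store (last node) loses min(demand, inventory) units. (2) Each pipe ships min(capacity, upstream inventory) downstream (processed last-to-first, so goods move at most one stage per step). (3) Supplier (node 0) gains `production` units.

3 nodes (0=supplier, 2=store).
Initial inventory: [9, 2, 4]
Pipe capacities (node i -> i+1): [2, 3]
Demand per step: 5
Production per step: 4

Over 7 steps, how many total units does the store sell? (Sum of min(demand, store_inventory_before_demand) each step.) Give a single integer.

Step 1: sold=4 (running total=4) -> [11 2 2]
Step 2: sold=2 (running total=6) -> [13 2 2]
Step 3: sold=2 (running total=8) -> [15 2 2]
Step 4: sold=2 (running total=10) -> [17 2 2]
Step 5: sold=2 (running total=12) -> [19 2 2]
Step 6: sold=2 (running total=14) -> [21 2 2]
Step 7: sold=2 (running total=16) -> [23 2 2]

Answer: 16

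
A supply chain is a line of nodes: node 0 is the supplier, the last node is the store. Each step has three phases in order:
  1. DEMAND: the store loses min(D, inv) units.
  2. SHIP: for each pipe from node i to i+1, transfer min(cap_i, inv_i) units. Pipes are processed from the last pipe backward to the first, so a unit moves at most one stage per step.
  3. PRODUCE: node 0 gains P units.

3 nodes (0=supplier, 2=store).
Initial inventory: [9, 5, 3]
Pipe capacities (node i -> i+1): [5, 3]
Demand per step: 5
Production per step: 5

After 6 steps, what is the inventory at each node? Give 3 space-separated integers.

Step 1: demand=5,sold=3 ship[1->2]=3 ship[0->1]=5 prod=5 -> inv=[9 7 3]
Step 2: demand=5,sold=3 ship[1->2]=3 ship[0->1]=5 prod=5 -> inv=[9 9 3]
Step 3: demand=5,sold=3 ship[1->2]=3 ship[0->1]=5 prod=5 -> inv=[9 11 3]
Step 4: demand=5,sold=3 ship[1->2]=3 ship[0->1]=5 prod=5 -> inv=[9 13 3]
Step 5: demand=5,sold=3 ship[1->2]=3 ship[0->1]=5 prod=5 -> inv=[9 15 3]
Step 6: demand=5,sold=3 ship[1->2]=3 ship[0->1]=5 prod=5 -> inv=[9 17 3]

9 17 3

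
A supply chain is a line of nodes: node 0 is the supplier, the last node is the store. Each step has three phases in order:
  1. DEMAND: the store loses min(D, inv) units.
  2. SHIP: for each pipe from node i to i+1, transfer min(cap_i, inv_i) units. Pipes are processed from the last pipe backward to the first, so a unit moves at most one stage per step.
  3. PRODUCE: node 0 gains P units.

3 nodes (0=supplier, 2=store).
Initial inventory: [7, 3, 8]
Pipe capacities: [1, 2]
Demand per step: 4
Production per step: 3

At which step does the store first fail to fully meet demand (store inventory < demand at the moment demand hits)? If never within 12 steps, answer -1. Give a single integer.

Step 1: demand=4,sold=4 ship[1->2]=2 ship[0->1]=1 prod=3 -> [9 2 6]
Step 2: demand=4,sold=4 ship[1->2]=2 ship[0->1]=1 prod=3 -> [11 1 4]
Step 3: demand=4,sold=4 ship[1->2]=1 ship[0->1]=1 prod=3 -> [13 1 1]
Step 4: demand=4,sold=1 ship[1->2]=1 ship[0->1]=1 prod=3 -> [15 1 1]
Step 5: demand=4,sold=1 ship[1->2]=1 ship[0->1]=1 prod=3 -> [17 1 1]
Step 6: demand=4,sold=1 ship[1->2]=1 ship[0->1]=1 prod=3 -> [19 1 1]
Step 7: demand=4,sold=1 ship[1->2]=1 ship[0->1]=1 prod=3 -> [21 1 1]
Step 8: demand=4,sold=1 ship[1->2]=1 ship[0->1]=1 prod=3 -> [23 1 1]
Step 9: demand=4,sold=1 ship[1->2]=1 ship[0->1]=1 prod=3 -> [25 1 1]
Step 10: demand=4,sold=1 ship[1->2]=1 ship[0->1]=1 prod=3 -> [27 1 1]
Step 11: demand=4,sold=1 ship[1->2]=1 ship[0->1]=1 prod=3 -> [29 1 1]
Step 12: demand=4,sold=1 ship[1->2]=1 ship[0->1]=1 prod=3 -> [31 1 1]
First stockout at step 4

4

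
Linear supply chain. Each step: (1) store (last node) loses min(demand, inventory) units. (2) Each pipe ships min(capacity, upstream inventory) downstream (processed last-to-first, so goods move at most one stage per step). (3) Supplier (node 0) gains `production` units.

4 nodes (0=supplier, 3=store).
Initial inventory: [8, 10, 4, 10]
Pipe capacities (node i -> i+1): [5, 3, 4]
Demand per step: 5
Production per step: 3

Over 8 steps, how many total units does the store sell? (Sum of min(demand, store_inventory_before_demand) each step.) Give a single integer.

Answer: 32

Derivation:
Step 1: sold=5 (running total=5) -> [6 12 3 9]
Step 2: sold=5 (running total=10) -> [4 14 3 7]
Step 3: sold=5 (running total=15) -> [3 15 3 5]
Step 4: sold=5 (running total=20) -> [3 15 3 3]
Step 5: sold=3 (running total=23) -> [3 15 3 3]
Step 6: sold=3 (running total=26) -> [3 15 3 3]
Step 7: sold=3 (running total=29) -> [3 15 3 3]
Step 8: sold=3 (running total=32) -> [3 15 3 3]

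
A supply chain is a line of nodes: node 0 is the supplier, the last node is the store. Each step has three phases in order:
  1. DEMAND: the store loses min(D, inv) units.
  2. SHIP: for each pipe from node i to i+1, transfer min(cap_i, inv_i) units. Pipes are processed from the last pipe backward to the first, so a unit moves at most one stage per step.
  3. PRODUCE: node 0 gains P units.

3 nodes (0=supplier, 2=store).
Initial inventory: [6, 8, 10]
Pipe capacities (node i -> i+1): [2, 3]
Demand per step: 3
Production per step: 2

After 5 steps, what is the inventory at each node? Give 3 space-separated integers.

Step 1: demand=3,sold=3 ship[1->2]=3 ship[0->1]=2 prod=2 -> inv=[6 7 10]
Step 2: demand=3,sold=3 ship[1->2]=3 ship[0->1]=2 prod=2 -> inv=[6 6 10]
Step 3: demand=3,sold=3 ship[1->2]=3 ship[0->1]=2 prod=2 -> inv=[6 5 10]
Step 4: demand=3,sold=3 ship[1->2]=3 ship[0->1]=2 prod=2 -> inv=[6 4 10]
Step 5: demand=3,sold=3 ship[1->2]=3 ship[0->1]=2 prod=2 -> inv=[6 3 10]

6 3 10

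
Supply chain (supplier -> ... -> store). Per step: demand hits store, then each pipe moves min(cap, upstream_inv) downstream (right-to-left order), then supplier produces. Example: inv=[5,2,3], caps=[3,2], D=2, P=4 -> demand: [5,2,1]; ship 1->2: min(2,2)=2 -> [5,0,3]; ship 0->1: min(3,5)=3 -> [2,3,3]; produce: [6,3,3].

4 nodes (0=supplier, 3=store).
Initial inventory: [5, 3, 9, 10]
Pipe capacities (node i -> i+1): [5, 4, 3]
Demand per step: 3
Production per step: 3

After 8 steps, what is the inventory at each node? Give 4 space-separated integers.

Step 1: demand=3,sold=3 ship[2->3]=3 ship[1->2]=3 ship[0->1]=5 prod=3 -> inv=[3 5 9 10]
Step 2: demand=3,sold=3 ship[2->3]=3 ship[1->2]=4 ship[0->1]=3 prod=3 -> inv=[3 4 10 10]
Step 3: demand=3,sold=3 ship[2->3]=3 ship[1->2]=4 ship[0->1]=3 prod=3 -> inv=[3 3 11 10]
Step 4: demand=3,sold=3 ship[2->3]=3 ship[1->2]=3 ship[0->1]=3 prod=3 -> inv=[3 3 11 10]
Step 5: demand=3,sold=3 ship[2->3]=3 ship[1->2]=3 ship[0->1]=3 prod=3 -> inv=[3 3 11 10]
Step 6: demand=3,sold=3 ship[2->3]=3 ship[1->2]=3 ship[0->1]=3 prod=3 -> inv=[3 3 11 10]
Step 7: demand=3,sold=3 ship[2->3]=3 ship[1->2]=3 ship[0->1]=3 prod=3 -> inv=[3 3 11 10]
Step 8: demand=3,sold=3 ship[2->3]=3 ship[1->2]=3 ship[0->1]=3 prod=3 -> inv=[3 3 11 10]

3 3 11 10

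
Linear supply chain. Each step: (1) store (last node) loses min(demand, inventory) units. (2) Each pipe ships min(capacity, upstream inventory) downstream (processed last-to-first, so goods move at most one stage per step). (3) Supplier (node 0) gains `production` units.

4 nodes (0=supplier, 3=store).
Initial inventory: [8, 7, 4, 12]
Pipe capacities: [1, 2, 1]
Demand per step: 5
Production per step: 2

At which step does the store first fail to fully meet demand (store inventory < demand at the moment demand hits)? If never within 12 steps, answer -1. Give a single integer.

Step 1: demand=5,sold=5 ship[2->3]=1 ship[1->2]=2 ship[0->1]=1 prod=2 -> [9 6 5 8]
Step 2: demand=5,sold=5 ship[2->3]=1 ship[1->2]=2 ship[0->1]=1 prod=2 -> [10 5 6 4]
Step 3: demand=5,sold=4 ship[2->3]=1 ship[1->2]=2 ship[0->1]=1 prod=2 -> [11 4 7 1]
Step 4: demand=5,sold=1 ship[2->3]=1 ship[1->2]=2 ship[0->1]=1 prod=2 -> [12 3 8 1]
Step 5: demand=5,sold=1 ship[2->3]=1 ship[1->2]=2 ship[0->1]=1 prod=2 -> [13 2 9 1]
Step 6: demand=5,sold=1 ship[2->3]=1 ship[1->2]=2 ship[0->1]=1 prod=2 -> [14 1 10 1]
Step 7: demand=5,sold=1 ship[2->3]=1 ship[1->2]=1 ship[0->1]=1 prod=2 -> [15 1 10 1]
Step 8: demand=5,sold=1 ship[2->3]=1 ship[1->2]=1 ship[0->1]=1 prod=2 -> [16 1 10 1]
Step 9: demand=5,sold=1 ship[2->3]=1 ship[1->2]=1 ship[0->1]=1 prod=2 -> [17 1 10 1]
Step 10: demand=5,sold=1 ship[2->3]=1 ship[1->2]=1 ship[0->1]=1 prod=2 -> [18 1 10 1]
Step 11: demand=5,sold=1 ship[2->3]=1 ship[1->2]=1 ship[0->1]=1 prod=2 -> [19 1 10 1]
Step 12: demand=5,sold=1 ship[2->3]=1 ship[1->2]=1 ship[0->1]=1 prod=2 -> [20 1 10 1]
First stockout at step 3

3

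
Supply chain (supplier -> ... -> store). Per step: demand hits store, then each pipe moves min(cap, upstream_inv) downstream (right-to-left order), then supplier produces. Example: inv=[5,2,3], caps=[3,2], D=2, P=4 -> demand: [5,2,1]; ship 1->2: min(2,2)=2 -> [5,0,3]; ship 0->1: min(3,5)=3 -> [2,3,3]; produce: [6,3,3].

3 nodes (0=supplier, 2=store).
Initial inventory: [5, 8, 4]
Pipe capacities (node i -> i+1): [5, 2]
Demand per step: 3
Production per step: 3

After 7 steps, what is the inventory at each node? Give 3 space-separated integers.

Step 1: demand=3,sold=3 ship[1->2]=2 ship[0->1]=5 prod=3 -> inv=[3 11 3]
Step 2: demand=3,sold=3 ship[1->2]=2 ship[0->1]=3 prod=3 -> inv=[3 12 2]
Step 3: demand=3,sold=2 ship[1->2]=2 ship[0->1]=3 prod=3 -> inv=[3 13 2]
Step 4: demand=3,sold=2 ship[1->2]=2 ship[0->1]=3 prod=3 -> inv=[3 14 2]
Step 5: demand=3,sold=2 ship[1->2]=2 ship[0->1]=3 prod=3 -> inv=[3 15 2]
Step 6: demand=3,sold=2 ship[1->2]=2 ship[0->1]=3 prod=3 -> inv=[3 16 2]
Step 7: demand=3,sold=2 ship[1->2]=2 ship[0->1]=3 prod=3 -> inv=[3 17 2]

3 17 2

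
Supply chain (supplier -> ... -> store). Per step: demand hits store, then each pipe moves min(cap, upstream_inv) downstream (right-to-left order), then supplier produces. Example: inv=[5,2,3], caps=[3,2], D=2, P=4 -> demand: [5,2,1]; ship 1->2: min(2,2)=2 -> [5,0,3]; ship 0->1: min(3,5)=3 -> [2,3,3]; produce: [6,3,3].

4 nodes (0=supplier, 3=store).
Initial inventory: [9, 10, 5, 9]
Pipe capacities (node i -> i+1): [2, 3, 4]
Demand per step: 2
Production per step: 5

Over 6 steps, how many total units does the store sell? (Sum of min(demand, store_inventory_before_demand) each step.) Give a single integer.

Step 1: sold=2 (running total=2) -> [12 9 4 11]
Step 2: sold=2 (running total=4) -> [15 8 3 13]
Step 3: sold=2 (running total=6) -> [18 7 3 14]
Step 4: sold=2 (running total=8) -> [21 6 3 15]
Step 5: sold=2 (running total=10) -> [24 5 3 16]
Step 6: sold=2 (running total=12) -> [27 4 3 17]

Answer: 12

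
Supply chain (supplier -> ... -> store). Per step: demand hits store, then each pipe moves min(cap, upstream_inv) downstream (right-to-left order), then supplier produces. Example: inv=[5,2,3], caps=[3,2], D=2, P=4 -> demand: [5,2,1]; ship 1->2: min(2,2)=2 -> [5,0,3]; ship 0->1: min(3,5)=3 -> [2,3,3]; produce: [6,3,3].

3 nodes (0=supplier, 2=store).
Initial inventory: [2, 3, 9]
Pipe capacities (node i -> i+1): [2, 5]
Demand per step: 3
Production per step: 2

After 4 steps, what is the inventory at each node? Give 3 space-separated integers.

Step 1: demand=3,sold=3 ship[1->2]=3 ship[0->1]=2 prod=2 -> inv=[2 2 9]
Step 2: demand=3,sold=3 ship[1->2]=2 ship[0->1]=2 prod=2 -> inv=[2 2 8]
Step 3: demand=3,sold=3 ship[1->2]=2 ship[0->1]=2 prod=2 -> inv=[2 2 7]
Step 4: demand=3,sold=3 ship[1->2]=2 ship[0->1]=2 prod=2 -> inv=[2 2 6]

2 2 6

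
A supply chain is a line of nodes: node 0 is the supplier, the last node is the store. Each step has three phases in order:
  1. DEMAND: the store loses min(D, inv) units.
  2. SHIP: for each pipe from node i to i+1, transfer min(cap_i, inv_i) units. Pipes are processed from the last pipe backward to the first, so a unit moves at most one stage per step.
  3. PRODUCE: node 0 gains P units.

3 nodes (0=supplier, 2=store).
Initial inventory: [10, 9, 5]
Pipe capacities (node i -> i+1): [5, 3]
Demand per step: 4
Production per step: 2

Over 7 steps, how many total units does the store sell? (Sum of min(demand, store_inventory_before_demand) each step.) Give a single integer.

Answer: 23

Derivation:
Step 1: sold=4 (running total=4) -> [7 11 4]
Step 2: sold=4 (running total=8) -> [4 13 3]
Step 3: sold=3 (running total=11) -> [2 14 3]
Step 4: sold=3 (running total=14) -> [2 13 3]
Step 5: sold=3 (running total=17) -> [2 12 3]
Step 6: sold=3 (running total=20) -> [2 11 3]
Step 7: sold=3 (running total=23) -> [2 10 3]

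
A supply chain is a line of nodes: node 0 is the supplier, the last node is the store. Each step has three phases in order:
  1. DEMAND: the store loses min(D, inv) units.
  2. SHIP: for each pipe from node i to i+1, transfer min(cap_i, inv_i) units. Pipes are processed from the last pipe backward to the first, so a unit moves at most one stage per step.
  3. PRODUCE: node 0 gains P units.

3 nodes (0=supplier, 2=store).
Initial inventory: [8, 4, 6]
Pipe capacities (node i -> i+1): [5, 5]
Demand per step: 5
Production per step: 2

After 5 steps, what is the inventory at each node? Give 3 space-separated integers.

Step 1: demand=5,sold=5 ship[1->2]=4 ship[0->1]=5 prod=2 -> inv=[5 5 5]
Step 2: demand=5,sold=5 ship[1->2]=5 ship[0->1]=5 prod=2 -> inv=[2 5 5]
Step 3: demand=5,sold=5 ship[1->2]=5 ship[0->1]=2 prod=2 -> inv=[2 2 5]
Step 4: demand=5,sold=5 ship[1->2]=2 ship[0->1]=2 prod=2 -> inv=[2 2 2]
Step 5: demand=5,sold=2 ship[1->2]=2 ship[0->1]=2 prod=2 -> inv=[2 2 2]

2 2 2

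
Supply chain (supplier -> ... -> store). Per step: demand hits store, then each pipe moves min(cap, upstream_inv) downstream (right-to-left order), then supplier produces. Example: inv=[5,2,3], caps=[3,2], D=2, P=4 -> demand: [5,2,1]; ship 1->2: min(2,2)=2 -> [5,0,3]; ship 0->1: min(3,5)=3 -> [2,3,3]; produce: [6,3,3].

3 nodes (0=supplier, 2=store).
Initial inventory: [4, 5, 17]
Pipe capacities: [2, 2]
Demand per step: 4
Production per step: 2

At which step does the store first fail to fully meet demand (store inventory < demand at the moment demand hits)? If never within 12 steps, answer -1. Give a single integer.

Step 1: demand=4,sold=4 ship[1->2]=2 ship[0->1]=2 prod=2 -> [4 5 15]
Step 2: demand=4,sold=4 ship[1->2]=2 ship[0->1]=2 prod=2 -> [4 5 13]
Step 3: demand=4,sold=4 ship[1->2]=2 ship[0->1]=2 prod=2 -> [4 5 11]
Step 4: demand=4,sold=4 ship[1->2]=2 ship[0->1]=2 prod=2 -> [4 5 9]
Step 5: demand=4,sold=4 ship[1->2]=2 ship[0->1]=2 prod=2 -> [4 5 7]
Step 6: demand=4,sold=4 ship[1->2]=2 ship[0->1]=2 prod=2 -> [4 5 5]
Step 7: demand=4,sold=4 ship[1->2]=2 ship[0->1]=2 prod=2 -> [4 5 3]
Step 8: demand=4,sold=3 ship[1->2]=2 ship[0->1]=2 prod=2 -> [4 5 2]
Step 9: demand=4,sold=2 ship[1->2]=2 ship[0->1]=2 prod=2 -> [4 5 2]
Step 10: demand=4,sold=2 ship[1->2]=2 ship[0->1]=2 prod=2 -> [4 5 2]
Step 11: demand=4,sold=2 ship[1->2]=2 ship[0->1]=2 prod=2 -> [4 5 2]
Step 12: demand=4,sold=2 ship[1->2]=2 ship[0->1]=2 prod=2 -> [4 5 2]
First stockout at step 8

8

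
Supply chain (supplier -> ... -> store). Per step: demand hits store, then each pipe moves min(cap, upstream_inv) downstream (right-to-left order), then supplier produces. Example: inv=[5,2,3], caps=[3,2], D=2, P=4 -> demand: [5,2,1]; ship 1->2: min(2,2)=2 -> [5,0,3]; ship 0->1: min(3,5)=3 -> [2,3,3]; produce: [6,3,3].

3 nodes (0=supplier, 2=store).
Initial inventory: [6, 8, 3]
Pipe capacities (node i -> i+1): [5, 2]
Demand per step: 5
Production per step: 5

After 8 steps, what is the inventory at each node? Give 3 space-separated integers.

Step 1: demand=5,sold=3 ship[1->2]=2 ship[0->1]=5 prod=5 -> inv=[6 11 2]
Step 2: demand=5,sold=2 ship[1->2]=2 ship[0->1]=5 prod=5 -> inv=[6 14 2]
Step 3: demand=5,sold=2 ship[1->2]=2 ship[0->1]=5 prod=5 -> inv=[6 17 2]
Step 4: demand=5,sold=2 ship[1->2]=2 ship[0->1]=5 prod=5 -> inv=[6 20 2]
Step 5: demand=5,sold=2 ship[1->2]=2 ship[0->1]=5 prod=5 -> inv=[6 23 2]
Step 6: demand=5,sold=2 ship[1->2]=2 ship[0->1]=5 prod=5 -> inv=[6 26 2]
Step 7: demand=5,sold=2 ship[1->2]=2 ship[0->1]=5 prod=5 -> inv=[6 29 2]
Step 8: demand=5,sold=2 ship[1->2]=2 ship[0->1]=5 prod=5 -> inv=[6 32 2]

6 32 2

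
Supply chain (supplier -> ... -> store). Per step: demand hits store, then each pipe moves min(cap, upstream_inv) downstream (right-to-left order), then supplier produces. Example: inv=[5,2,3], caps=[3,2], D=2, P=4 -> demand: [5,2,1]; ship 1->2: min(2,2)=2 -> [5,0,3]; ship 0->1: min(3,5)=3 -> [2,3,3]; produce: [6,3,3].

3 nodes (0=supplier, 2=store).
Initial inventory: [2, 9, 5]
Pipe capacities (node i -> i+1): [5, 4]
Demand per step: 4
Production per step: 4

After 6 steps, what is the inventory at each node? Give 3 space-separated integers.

Step 1: demand=4,sold=4 ship[1->2]=4 ship[0->1]=2 prod=4 -> inv=[4 7 5]
Step 2: demand=4,sold=4 ship[1->2]=4 ship[0->1]=4 prod=4 -> inv=[4 7 5]
Step 3: demand=4,sold=4 ship[1->2]=4 ship[0->1]=4 prod=4 -> inv=[4 7 5]
Step 4: demand=4,sold=4 ship[1->2]=4 ship[0->1]=4 prod=4 -> inv=[4 7 5]
Step 5: demand=4,sold=4 ship[1->2]=4 ship[0->1]=4 prod=4 -> inv=[4 7 5]
Step 6: demand=4,sold=4 ship[1->2]=4 ship[0->1]=4 prod=4 -> inv=[4 7 5]

4 7 5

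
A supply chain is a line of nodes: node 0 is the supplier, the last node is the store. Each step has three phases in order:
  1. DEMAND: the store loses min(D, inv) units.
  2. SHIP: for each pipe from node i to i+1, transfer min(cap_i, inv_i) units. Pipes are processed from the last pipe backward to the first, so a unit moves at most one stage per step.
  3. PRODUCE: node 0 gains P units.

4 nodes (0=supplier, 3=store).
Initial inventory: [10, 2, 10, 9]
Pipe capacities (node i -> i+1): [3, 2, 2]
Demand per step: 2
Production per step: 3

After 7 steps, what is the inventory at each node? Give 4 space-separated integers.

Step 1: demand=2,sold=2 ship[2->3]=2 ship[1->2]=2 ship[0->1]=3 prod=3 -> inv=[10 3 10 9]
Step 2: demand=2,sold=2 ship[2->3]=2 ship[1->2]=2 ship[0->1]=3 prod=3 -> inv=[10 4 10 9]
Step 3: demand=2,sold=2 ship[2->3]=2 ship[1->2]=2 ship[0->1]=3 prod=3 -> inv=[10 5 10 9]
Step 4: demand=2,sold=2 ship[2->3]=2 ship[1->2]=2 ship[0->1]=3 prod=3 -> inv=[10 6 10 9]
Step 5: demand=2,sold=2 ship[2->3]=2 ship[1->2]=2 ship[0->1]=3 prod=3 -> inv=[10 7 10 9]
Step 6: demand=2,sold=2 ship[2->3]=2 ship[1->2]=2 ship[0->1]=3 prod=3 -> inv=[10 8 10 9]
Step 7: demand=2,sold=2 ship[2->3]=2 ship[1->2]=2 ship[0->1]=3 prod=3 -> inv=[10 9 10 9]

10 9 10 9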